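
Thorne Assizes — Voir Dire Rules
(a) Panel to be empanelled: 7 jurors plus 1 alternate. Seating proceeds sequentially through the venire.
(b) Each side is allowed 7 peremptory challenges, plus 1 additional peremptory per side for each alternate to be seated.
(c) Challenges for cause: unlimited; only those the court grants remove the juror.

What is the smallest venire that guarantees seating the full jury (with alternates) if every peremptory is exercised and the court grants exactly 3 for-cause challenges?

27

Seats to fill: 7 + 1 alternates = 8.
Peremptories: 7 + 1×1 = 8 per side × 2 sides = 16.
For-cause removals: 3.
Minimum venire: 8 + 16 + 3 = 27.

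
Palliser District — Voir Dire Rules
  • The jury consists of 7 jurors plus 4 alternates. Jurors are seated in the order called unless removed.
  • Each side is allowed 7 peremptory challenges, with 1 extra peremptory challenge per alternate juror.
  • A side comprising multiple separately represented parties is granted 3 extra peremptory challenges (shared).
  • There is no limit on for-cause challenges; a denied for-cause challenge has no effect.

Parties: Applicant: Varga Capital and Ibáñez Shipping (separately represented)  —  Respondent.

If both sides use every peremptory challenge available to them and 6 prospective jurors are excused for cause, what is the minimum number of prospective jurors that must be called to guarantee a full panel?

Seats to fill: 7 + 4 alternates = 11.
Peremptories — Applicant: 7 + 1×4 + 3 = 14; Respondent: 7 + 1×4 = 11; total 25.
For-cause removals: 6.
Minimum venire: 11 + 25 + 6 = 42.

42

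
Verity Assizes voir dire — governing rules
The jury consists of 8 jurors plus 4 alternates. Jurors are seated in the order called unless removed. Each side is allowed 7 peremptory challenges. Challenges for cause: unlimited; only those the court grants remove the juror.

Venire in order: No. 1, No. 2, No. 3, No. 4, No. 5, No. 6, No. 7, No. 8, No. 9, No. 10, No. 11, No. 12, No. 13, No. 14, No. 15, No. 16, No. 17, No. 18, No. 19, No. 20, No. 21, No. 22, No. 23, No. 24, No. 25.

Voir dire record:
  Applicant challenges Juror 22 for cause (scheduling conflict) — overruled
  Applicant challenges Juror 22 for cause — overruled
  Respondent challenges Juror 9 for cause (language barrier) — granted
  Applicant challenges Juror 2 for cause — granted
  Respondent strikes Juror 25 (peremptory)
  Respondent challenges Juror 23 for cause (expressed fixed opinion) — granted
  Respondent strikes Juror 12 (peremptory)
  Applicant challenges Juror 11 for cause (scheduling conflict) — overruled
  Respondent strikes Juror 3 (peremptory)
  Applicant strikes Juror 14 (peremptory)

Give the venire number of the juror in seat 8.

Removed: #2, #3, #9, #12, #14, #23, #25. (#11, #22 stay — for-cause denied.)
Seating in order: seats 1–8 → #1, #4, #5, #6, #7, #8, #10, #11; alternates → #13, #15, #16, #17.
So seat 8 is #11.

11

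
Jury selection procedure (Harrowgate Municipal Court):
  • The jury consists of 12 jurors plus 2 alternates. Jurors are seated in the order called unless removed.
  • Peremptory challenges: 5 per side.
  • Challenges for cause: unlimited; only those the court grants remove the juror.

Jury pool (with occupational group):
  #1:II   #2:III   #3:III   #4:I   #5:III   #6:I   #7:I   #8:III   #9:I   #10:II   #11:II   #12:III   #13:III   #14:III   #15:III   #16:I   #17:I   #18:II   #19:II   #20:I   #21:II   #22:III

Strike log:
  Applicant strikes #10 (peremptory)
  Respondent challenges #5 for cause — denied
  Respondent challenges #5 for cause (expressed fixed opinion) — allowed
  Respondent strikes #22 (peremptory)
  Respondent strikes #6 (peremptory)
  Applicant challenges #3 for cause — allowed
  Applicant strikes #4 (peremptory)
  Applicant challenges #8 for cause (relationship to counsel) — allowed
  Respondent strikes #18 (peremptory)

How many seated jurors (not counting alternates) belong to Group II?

3

Removed: #3, #4, #5, #6, #8, #10, #18, #22.
Seated jurors 1–12: #1, #2, #7, #9, #11, #12, #13, #14, #15, #16, #17, #19 (alternates #20, #21 not counted).
Of those, in Group II: #1, #11, #19 → 3.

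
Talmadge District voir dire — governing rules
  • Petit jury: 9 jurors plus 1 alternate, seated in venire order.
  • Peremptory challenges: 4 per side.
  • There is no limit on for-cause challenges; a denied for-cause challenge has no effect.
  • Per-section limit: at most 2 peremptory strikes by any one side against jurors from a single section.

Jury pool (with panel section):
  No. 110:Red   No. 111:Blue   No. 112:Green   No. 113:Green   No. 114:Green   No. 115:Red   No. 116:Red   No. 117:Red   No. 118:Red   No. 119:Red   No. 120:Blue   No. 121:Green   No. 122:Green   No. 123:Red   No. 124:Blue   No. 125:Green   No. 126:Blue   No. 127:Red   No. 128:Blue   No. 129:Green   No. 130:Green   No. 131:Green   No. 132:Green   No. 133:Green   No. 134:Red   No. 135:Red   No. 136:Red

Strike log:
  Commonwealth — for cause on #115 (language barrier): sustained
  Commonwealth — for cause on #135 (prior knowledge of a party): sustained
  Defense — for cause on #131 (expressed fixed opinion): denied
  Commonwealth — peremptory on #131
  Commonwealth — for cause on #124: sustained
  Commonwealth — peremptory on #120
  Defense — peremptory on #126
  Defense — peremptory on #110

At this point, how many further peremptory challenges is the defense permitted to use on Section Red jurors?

1

Defense peremptories so far: #126, #110 — 2 of 4 used, 2 left overall.
Against Section Red: #110 — 1 used; per-section cap 2 leaves 1.
Binding limit: min(2, 1) = 1.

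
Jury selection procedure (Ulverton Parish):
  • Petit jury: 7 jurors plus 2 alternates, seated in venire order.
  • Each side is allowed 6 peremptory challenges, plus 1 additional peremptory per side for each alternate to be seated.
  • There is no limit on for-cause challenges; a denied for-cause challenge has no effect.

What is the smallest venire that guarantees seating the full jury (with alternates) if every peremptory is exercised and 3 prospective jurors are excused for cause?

28

Seats to fill: 7 + 2 alternates = 9.
Peremptories: 6 + 1×2 = 8 per side × 2 sides = 16.
For-cause removals: 3.
Minimum venire: 9 + 16 + 3 = 28.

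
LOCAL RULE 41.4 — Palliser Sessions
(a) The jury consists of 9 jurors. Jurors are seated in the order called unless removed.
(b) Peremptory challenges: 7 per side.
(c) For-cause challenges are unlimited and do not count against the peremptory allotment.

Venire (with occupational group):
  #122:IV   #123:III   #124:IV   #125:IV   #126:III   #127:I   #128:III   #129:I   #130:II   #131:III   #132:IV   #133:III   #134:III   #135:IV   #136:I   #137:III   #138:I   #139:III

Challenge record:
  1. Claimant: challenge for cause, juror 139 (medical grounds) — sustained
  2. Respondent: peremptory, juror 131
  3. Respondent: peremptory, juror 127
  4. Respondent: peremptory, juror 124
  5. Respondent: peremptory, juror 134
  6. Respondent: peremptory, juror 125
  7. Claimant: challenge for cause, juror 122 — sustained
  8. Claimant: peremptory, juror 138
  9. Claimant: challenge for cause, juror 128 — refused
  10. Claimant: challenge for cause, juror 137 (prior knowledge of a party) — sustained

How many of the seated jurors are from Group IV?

Removed: #122, #124, #125, #127, #131, #134, #137, #138, #139.
Seated jurors 1–9: #123, #126, #128, #129, #130, #132, #133, #135, #136.
Of those, in Group IV: #132, #135 → 2.

2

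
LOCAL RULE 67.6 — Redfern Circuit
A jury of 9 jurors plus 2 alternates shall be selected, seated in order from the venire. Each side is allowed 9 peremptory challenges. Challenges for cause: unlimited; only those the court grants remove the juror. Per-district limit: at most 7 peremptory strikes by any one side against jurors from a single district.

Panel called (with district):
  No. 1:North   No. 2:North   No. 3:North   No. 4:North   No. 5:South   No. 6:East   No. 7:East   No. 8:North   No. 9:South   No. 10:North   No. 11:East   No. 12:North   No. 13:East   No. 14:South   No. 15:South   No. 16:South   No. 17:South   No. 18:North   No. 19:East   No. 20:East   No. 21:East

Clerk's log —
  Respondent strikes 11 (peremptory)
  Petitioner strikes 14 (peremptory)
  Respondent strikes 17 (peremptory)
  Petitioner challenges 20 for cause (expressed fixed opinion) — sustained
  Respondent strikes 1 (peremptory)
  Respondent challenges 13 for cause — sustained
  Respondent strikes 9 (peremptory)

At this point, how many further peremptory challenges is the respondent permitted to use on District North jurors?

5

Respondent peremptories so far: #11, #17, #1, #9 — 4 of 9 used, 5 left overall.
Against District North: #1 — 1 used; per-district cap 7 leaves 6.
Binding limit: min(5, 6) = 5.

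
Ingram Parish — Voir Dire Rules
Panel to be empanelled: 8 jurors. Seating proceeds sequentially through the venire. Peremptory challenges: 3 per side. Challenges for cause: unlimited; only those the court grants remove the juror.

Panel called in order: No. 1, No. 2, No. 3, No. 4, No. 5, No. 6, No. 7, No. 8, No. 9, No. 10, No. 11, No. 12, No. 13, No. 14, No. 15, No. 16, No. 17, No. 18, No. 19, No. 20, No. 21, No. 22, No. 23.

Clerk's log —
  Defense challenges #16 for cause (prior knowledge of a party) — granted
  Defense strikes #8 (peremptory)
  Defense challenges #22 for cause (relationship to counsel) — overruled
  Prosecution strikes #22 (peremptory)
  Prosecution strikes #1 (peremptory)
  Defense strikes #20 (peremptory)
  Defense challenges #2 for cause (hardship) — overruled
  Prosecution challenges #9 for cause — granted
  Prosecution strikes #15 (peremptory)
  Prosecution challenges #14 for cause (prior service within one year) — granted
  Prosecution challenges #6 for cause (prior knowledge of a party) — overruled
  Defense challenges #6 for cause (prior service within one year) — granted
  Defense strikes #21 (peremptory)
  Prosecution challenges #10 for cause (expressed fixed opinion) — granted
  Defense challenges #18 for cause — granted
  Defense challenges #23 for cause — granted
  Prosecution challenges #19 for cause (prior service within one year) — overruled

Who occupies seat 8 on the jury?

Removed: #1, #6, #8, #9, #10, #14, #15, #16, #18, #20, #21, #22, #23. (#2, #19 stay — for-cause denied.)
Seating in order: seats 1–8 → #2, #3, #4, #5, #7, #11, #12, #13.
So seat 8 is #13.

13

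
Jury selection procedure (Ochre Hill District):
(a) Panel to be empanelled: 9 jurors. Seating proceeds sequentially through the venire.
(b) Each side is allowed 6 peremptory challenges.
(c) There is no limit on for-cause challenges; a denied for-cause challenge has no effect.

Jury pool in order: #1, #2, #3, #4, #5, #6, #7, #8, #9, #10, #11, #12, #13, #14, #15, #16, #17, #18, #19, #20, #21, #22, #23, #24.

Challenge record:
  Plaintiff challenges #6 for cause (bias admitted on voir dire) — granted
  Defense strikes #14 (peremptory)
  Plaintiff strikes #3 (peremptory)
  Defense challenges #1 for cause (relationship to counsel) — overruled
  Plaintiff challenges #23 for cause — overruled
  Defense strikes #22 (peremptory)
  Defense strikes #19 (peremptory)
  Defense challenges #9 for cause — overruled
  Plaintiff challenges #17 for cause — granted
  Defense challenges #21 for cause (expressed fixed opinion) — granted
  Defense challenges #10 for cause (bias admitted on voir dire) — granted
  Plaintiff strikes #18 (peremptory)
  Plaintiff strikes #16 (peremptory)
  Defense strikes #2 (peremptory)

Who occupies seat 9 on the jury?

13

Removed: #2, #3, #6, #10, #14, #16, #17, #18, #19, #21, #22. (#1, #9, #23 stay — for-cause denied.)
Seating in order: seats 1–9 → #1, #4, #5, #7, #8, #9, #11, #12, #13.
So seat 9 is #13.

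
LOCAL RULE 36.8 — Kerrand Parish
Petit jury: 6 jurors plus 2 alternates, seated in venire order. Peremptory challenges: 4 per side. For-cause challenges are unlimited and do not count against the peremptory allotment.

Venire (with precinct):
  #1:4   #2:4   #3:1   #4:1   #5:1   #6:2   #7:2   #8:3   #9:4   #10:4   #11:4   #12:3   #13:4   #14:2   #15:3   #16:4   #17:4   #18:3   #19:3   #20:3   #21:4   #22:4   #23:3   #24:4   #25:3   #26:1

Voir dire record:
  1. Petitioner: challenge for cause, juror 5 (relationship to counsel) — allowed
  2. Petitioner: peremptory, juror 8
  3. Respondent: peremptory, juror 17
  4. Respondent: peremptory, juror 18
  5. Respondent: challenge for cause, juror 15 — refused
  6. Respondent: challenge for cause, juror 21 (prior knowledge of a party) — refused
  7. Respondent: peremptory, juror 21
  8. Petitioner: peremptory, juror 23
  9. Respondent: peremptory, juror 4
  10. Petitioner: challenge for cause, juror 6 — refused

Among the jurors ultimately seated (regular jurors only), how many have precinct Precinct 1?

Removed: #4, #5, #8, #17, #18, #21, #23.
Seated jurors 1–6: #1, #2, #3, #6, #7, #9 (alternates #10, #11 not counted).
Of those, in Precinct 1: #3 → 1.

1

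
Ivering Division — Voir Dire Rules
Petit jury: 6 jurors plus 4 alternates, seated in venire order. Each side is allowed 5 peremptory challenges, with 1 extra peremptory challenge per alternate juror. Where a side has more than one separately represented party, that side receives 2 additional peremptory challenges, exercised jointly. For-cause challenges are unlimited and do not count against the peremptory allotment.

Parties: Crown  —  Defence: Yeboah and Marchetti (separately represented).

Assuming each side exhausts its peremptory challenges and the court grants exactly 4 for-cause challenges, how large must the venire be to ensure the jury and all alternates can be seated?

Seats to fill: 6 + 4 alternates = 10.
Peremptories — Crown: 5 + 1×4 = 9; Defence: 5 + 1×4 + 2 = 11; total 20.
For-cause removals: 4.
Minimum venire: 10 + 20 + 4 = 34.

34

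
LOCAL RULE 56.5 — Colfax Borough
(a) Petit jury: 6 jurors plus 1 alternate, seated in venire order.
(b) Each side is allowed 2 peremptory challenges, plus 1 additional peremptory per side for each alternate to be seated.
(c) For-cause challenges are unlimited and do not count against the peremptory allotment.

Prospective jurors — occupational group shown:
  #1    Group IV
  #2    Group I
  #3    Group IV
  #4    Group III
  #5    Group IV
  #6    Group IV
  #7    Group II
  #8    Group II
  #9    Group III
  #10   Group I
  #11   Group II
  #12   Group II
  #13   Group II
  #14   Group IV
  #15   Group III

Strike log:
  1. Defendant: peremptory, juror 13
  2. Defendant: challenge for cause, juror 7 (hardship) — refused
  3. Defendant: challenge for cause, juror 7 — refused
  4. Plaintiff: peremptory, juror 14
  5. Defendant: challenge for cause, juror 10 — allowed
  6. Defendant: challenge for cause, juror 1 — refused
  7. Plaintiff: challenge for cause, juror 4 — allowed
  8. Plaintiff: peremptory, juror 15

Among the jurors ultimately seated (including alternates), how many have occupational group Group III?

Removed: #4, #10, #13, #14, #15.
Seated (7 incl. alternates): #1, #2, #3, #5, #6, #7, #8.
None of those are in Group III → 0.

0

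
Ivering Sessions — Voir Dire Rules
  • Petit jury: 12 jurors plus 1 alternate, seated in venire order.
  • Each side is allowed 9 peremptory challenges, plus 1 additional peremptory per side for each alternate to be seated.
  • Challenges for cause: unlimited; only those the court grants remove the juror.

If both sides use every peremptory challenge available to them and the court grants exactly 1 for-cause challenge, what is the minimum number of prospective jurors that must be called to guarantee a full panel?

34

Seats to fill: 12 + 1 alternates = 13.
Peremptories: 9 + 1×1 = 10 per side × 2 sides = 20.
For-cause removals: 1.
Minimum venire: 13 + 20 + 1 = 34.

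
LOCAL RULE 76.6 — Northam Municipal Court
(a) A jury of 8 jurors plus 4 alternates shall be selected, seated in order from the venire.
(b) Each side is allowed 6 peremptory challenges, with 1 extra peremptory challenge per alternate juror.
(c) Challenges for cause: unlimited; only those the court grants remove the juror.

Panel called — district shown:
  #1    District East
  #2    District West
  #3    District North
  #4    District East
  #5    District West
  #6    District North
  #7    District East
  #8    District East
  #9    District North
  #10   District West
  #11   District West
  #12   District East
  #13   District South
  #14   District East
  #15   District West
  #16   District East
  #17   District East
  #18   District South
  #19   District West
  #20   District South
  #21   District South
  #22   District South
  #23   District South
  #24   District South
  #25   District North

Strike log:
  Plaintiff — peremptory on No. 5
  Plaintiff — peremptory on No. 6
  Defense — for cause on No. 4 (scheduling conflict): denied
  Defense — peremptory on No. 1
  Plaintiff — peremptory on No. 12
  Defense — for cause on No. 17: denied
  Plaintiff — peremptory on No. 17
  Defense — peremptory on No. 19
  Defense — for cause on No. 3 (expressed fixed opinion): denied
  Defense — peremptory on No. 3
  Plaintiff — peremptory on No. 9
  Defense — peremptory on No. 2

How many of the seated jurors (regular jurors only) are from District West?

Removed: #1, #2, #3, #5, #6, #9, #12, #17, #19.
Seated jurors 1–8: #4, #7, #8, #10, #11, #13, #14, #15 (alternates #16, #18, #20, #21 not counted).
Of those, in District West: #10, #11, #15 → 3.

3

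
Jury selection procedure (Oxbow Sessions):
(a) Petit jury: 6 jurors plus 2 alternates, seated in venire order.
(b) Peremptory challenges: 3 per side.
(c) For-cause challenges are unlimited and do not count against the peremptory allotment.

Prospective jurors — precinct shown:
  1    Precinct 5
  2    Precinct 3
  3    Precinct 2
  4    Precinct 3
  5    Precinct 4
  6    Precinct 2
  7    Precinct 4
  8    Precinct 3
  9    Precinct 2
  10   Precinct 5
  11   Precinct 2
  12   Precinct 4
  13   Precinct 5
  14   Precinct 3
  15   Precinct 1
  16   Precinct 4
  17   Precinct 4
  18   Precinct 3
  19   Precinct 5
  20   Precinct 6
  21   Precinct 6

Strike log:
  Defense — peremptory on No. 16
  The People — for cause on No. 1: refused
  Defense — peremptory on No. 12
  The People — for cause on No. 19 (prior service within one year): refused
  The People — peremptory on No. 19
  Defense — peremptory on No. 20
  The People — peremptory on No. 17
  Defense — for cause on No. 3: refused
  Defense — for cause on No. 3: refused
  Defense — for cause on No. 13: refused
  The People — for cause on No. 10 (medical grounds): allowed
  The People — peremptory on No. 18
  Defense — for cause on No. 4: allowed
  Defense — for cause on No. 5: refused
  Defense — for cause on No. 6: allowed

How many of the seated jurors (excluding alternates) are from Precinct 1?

Removed: #4, #6, #10, #12, #16, #17, #18, #19, #20.
Seated jurors 1–6: #1, #2, #3, #5, #7, #8 (alternates #9, #11 not counted).
None of those are in Precinct 1 → 0.

0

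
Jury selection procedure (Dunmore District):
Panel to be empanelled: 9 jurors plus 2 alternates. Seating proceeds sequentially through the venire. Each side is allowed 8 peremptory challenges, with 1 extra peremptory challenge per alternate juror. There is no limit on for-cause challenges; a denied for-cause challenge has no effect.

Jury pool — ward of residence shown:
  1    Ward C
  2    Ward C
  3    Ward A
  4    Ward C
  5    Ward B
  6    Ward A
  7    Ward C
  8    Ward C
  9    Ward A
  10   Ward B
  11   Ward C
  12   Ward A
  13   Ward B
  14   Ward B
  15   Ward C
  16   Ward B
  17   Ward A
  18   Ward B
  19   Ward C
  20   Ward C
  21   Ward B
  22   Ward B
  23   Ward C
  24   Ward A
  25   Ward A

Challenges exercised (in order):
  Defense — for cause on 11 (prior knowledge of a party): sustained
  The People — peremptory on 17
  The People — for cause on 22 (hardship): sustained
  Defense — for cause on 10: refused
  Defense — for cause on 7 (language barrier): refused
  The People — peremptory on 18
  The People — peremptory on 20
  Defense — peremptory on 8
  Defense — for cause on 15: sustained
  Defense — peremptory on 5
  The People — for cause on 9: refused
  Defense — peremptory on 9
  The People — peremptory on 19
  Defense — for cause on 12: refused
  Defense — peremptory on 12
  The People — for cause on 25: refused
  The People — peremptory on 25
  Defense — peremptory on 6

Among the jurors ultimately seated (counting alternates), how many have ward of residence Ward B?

Removed: #5, #6, #8, #9, #11, #12, #15, #17, #18, #19, #20, #22, #25.
Seated (11 incl. alternates): #1, #2, #3, #4, #7, #10, #13, #14, #16, #21, #23.
Of those, in Ward B: #10, #13, #14, #16, #21 → 5.

5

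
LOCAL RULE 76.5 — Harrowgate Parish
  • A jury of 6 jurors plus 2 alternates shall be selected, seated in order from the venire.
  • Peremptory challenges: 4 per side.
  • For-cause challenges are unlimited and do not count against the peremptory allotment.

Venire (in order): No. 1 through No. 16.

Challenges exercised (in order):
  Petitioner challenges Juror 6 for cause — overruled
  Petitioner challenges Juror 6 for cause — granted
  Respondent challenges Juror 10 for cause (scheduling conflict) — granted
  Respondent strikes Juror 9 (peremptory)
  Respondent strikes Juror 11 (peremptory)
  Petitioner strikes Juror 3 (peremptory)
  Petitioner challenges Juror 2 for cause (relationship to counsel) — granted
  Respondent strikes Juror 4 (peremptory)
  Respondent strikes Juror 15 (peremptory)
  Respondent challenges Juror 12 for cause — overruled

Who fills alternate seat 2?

16

Removed: #2, #3, #4, #6, #9, #10, #11, #15. (#12 stays — for-cause denied.)
Seating in order: seats 1–6 → #1, #5, #7, #8, #12, #13; alternates → #14, #16.
So alternate 2 is #16.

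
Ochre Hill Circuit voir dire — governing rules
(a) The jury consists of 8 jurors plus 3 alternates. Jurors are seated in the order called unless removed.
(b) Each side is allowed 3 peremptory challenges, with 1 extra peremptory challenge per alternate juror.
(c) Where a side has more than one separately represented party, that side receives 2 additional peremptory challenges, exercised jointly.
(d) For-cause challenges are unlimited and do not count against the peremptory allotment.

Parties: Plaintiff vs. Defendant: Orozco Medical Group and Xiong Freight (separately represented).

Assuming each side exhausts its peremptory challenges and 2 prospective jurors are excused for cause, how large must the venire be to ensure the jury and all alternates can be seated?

Seats to fill: 8 + 3 alternates = 11.
Peremptories — Plaintiff: 3 + 1×3 = 6; Defendant: 3 + 1×3 + 2 = 8; total 14.
For-cause removals: 2.
Minimum venire: 11 + 14 + 2 = 27.

27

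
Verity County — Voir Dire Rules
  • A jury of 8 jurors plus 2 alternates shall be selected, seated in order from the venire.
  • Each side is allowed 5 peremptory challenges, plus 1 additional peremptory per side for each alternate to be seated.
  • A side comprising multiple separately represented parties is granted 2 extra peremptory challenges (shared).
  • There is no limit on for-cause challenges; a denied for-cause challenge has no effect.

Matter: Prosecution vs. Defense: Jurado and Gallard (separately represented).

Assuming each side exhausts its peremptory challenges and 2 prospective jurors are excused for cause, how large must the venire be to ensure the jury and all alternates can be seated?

Seats to fill: 8 + 2 alternates = 10.
Peremptories — Prosecution: 5 + 1×2 = 7; Defense: 5 + 1×2 + 2 = 9; total 16.
For-cause removals: 2.
Minimum venire: 10 + 16 + 2 = 28.

28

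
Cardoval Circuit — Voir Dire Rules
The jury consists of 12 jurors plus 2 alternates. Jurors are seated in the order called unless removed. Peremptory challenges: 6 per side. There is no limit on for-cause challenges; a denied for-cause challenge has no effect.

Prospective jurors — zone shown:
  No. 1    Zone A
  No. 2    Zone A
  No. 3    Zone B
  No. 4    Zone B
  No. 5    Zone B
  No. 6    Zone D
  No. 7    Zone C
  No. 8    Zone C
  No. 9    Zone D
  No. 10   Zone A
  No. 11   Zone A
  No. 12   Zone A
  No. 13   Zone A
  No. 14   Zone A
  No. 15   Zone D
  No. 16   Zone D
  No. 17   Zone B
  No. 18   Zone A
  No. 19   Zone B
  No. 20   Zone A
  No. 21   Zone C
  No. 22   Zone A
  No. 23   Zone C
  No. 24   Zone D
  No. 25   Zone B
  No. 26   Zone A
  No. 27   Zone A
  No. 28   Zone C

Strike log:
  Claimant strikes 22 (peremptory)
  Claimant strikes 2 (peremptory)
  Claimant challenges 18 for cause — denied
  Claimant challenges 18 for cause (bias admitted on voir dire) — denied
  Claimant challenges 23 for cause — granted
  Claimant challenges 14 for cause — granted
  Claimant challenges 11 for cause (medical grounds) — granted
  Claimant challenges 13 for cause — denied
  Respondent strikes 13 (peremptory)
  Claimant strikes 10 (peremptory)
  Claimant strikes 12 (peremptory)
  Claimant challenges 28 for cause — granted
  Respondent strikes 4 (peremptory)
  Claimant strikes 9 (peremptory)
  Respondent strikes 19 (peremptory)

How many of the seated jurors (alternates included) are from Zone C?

3

Removed: #2, #4, #9, #10, #11, #12, #13, #14, #19, #22, #23, #28.
Seated (14 incl. alternates): #1, #3, #5, #6, #7, #8, #15, #16, #17, #18, #20, #21, #24, #25.
Of those, in Zone C: #7, #8, #21 → 3.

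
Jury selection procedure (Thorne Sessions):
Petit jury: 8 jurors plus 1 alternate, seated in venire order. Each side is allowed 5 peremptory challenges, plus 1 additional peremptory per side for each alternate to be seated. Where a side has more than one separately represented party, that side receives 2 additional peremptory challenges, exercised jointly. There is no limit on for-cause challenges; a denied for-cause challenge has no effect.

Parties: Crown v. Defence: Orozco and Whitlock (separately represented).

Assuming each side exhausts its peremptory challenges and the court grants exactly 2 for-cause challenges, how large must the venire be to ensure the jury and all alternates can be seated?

Seats to fill: 8 + 1 alternates = 9.
Peremptories — Crown: 5 + 1×1 = 6; Defence: 5 + 1×1 + 2 = 8; total 14.
For-cause removals: 2.
Minimum venire: 9 + 14 + 2 = 25.

25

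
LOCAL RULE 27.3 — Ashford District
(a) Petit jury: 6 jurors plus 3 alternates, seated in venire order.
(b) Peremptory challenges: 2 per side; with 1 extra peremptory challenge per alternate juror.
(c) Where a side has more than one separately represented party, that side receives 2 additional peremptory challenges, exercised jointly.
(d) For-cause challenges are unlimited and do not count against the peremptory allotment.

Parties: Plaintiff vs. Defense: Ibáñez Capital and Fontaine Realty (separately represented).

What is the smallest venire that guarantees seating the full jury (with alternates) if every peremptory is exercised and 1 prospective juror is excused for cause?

22

Seats to fill: 6 + 3 alternates = 9.
Peremptories — Plaintiff: 2 + 1×3 = 5; Defense: 2 + 1×3 + 2 = 7; total 12.
For-cause removals: 1.
Minimum venire: 9 + 12 + 1 = 22.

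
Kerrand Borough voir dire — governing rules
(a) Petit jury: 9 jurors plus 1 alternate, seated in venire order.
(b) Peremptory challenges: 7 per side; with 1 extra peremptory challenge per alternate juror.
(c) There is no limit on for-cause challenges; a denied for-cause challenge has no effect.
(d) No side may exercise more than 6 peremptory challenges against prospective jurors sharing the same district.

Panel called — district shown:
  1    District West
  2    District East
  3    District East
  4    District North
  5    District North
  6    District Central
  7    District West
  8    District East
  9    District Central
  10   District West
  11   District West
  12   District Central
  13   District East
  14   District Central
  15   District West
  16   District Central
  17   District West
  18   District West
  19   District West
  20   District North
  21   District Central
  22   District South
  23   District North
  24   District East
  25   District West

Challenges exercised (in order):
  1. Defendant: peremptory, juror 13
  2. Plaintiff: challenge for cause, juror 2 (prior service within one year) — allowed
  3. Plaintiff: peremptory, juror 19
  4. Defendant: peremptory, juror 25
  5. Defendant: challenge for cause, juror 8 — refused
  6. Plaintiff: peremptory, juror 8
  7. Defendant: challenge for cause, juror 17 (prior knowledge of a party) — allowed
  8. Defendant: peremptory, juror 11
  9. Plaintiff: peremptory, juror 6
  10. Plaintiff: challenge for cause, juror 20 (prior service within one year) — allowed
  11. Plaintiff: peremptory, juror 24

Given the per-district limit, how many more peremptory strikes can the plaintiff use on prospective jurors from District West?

Plaintiff peremptories so far: #19, #8, #6, #24 — 4 of 8 used, 4 left overall.
Against District West: #19 — 1 used; per-district cap 6 leaves 5.
Binding limit: min(4, 5) = 4.

4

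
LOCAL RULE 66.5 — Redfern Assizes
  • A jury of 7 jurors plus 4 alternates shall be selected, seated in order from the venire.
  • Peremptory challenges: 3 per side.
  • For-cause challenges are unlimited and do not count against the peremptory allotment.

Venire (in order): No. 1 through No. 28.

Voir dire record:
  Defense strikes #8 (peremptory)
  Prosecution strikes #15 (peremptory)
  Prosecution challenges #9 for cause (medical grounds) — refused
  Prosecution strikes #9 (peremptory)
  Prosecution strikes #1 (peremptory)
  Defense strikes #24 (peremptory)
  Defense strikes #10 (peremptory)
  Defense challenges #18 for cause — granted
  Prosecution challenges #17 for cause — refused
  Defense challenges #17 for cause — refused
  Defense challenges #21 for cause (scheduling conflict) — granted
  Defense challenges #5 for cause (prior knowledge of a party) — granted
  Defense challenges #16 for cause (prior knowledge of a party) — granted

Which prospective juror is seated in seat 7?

12

Removed: #1, #5, #8, #9, #10, #15, #16, #18, #21, #24. (#17 stays — for-cause denied.)
Seating in order: seats 1–7 → #2, #3, #4, #6, #7, #11, #12; alternates → #13, #14, #17, #19.
So seat 7 is #12.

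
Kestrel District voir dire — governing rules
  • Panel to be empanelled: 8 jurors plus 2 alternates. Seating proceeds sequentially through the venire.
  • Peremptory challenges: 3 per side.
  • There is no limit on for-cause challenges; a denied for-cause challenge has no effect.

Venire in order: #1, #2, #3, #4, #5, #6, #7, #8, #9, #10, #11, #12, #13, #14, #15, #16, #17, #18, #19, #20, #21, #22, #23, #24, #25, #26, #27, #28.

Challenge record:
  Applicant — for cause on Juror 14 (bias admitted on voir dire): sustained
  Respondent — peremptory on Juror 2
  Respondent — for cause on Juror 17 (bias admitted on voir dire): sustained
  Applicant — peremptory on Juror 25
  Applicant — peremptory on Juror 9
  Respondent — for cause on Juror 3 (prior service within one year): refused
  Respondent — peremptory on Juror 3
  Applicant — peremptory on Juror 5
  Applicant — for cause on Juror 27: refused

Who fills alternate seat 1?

13

Removed: #2, #3, #5, #9, #14, #17, #25. (#27 stays — for-cause denied.)
Seating in order: seats 1–8 → #1, #4, #6, #7, #8, #10, #11, #12; alternates → #13, #15.
So alternate 1 is #13.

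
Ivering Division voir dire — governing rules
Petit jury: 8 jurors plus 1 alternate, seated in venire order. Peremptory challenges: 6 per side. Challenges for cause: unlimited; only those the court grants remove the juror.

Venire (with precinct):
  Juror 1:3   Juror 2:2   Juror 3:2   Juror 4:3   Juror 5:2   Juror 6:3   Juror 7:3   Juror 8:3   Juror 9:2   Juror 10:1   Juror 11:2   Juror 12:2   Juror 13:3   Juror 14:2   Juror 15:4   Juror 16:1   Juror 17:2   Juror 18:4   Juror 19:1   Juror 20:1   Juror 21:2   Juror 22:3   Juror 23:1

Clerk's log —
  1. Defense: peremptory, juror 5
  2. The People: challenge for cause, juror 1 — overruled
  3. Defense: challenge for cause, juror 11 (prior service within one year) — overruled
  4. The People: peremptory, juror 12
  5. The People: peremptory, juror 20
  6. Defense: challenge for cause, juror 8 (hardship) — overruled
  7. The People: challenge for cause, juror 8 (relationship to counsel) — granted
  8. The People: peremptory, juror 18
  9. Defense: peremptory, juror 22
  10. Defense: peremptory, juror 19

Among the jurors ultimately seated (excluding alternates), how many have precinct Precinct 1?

Removed: #5, #8, #12, #18, #19, #20, #22.
Seated jurors 1–8: #1, #2, #3, #4, #6, #7, #9, #10 (alternates #11 not counted).
Of those, in Precinct 1: #10 → 1.

1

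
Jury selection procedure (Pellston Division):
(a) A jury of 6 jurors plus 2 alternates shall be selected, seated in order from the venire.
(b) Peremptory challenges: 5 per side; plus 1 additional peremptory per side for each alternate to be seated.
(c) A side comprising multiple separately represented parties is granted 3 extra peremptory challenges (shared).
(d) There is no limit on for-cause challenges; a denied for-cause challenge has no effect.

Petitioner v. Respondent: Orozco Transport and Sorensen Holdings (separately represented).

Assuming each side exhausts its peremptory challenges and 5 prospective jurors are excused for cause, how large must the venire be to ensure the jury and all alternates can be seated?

30

Seats to fill: 6 + 2 alternates = 8.
Peremptories — Petitioner: 5 + 1×2 = 7; Respondent: 5 + 1×2 + 3 = 10; total 17.
For-cause removals: 5.
Minimum venire: 8 + 17 + 5 = 30.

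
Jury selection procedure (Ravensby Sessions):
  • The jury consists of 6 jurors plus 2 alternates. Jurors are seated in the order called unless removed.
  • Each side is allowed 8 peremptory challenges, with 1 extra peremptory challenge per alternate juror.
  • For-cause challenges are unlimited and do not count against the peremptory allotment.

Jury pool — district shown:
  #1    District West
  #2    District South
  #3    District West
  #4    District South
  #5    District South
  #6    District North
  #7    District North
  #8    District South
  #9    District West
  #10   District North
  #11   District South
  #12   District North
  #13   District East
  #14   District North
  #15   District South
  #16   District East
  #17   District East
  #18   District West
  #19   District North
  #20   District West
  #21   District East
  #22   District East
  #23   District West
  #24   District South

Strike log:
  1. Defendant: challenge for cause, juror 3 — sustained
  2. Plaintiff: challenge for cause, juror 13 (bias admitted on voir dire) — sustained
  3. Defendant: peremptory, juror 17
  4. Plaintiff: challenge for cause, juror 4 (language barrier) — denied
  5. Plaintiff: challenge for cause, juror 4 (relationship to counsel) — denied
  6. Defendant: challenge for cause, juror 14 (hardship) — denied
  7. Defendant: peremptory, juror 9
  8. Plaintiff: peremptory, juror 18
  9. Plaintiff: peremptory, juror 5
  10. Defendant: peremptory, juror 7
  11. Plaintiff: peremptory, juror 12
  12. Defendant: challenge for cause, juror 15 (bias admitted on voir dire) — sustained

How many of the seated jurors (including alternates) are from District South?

4

Removed: #3, #5, #7, #9, #12, #13, #15, #17, #18.
Seated (8 incl. alternates): #1, #2, #4, #6, #8, #10, #11, #14.
Of those, in District South: #2, #4, #8, #11 → 4.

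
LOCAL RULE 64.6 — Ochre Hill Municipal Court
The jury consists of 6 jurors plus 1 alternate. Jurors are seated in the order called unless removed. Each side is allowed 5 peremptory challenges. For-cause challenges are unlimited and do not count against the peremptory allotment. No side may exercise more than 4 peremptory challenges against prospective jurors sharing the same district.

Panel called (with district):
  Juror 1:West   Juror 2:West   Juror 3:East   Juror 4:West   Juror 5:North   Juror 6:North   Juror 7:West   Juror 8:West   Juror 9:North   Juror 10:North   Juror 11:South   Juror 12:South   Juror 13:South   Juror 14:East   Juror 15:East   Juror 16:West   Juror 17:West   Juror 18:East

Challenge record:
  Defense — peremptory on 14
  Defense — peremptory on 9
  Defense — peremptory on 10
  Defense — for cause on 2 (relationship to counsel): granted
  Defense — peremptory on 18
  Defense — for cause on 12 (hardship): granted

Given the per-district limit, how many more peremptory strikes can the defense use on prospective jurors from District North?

1

Defense peremptories so far: #14, #9, #10, #18 — 4 of 5 used, 1 left overall.
Against District North: #9, #10 — 2 used; per-district cap 4 leaves 2.
Binding limit: min(1, 2) = 1.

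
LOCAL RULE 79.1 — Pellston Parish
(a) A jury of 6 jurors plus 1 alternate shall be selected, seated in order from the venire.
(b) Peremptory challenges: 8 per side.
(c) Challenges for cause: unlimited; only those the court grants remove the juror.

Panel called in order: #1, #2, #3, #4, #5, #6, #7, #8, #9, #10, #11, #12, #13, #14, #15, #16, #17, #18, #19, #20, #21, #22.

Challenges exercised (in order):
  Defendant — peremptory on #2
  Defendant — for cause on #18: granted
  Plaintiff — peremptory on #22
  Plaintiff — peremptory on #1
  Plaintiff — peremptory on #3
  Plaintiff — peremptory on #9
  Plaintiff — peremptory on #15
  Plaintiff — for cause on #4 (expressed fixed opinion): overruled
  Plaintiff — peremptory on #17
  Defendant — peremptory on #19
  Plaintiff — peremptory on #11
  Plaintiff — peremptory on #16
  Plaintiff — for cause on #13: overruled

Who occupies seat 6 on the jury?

Removed: #1, #2, #3, #9, #11, #15, #16, #17, #18, #19, #22. (#4, #13 stay — for-cause denied.)
Seating in order: seats 1–6 → #4, #5, #6, #7, #8, #10; alternates → #12.
So seat 6 is #10.

10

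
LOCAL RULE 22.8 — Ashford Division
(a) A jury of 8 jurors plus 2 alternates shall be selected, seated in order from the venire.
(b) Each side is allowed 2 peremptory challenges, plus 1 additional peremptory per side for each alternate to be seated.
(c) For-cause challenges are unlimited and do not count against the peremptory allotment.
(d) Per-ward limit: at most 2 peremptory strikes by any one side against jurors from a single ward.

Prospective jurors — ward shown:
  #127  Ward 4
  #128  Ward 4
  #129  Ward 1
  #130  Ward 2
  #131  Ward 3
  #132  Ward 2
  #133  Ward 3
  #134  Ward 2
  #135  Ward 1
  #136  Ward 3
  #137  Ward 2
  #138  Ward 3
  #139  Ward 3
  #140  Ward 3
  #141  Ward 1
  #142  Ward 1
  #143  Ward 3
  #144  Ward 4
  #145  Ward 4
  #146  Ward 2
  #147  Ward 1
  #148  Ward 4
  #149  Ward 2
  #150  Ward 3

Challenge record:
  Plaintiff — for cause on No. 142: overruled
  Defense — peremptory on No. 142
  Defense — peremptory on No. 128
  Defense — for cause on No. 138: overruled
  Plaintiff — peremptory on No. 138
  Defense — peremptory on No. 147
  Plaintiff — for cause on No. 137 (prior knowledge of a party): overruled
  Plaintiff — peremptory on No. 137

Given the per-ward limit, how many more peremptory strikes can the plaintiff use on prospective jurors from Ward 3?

1

Plaintiff peremptories so far: #138, #137 — 2 of 4 used, 2 left overall.
Against Ward 3: #138 — 1 used; per-ward cap 2 leaves 1.
Binding limit: min(2, 1) = 1.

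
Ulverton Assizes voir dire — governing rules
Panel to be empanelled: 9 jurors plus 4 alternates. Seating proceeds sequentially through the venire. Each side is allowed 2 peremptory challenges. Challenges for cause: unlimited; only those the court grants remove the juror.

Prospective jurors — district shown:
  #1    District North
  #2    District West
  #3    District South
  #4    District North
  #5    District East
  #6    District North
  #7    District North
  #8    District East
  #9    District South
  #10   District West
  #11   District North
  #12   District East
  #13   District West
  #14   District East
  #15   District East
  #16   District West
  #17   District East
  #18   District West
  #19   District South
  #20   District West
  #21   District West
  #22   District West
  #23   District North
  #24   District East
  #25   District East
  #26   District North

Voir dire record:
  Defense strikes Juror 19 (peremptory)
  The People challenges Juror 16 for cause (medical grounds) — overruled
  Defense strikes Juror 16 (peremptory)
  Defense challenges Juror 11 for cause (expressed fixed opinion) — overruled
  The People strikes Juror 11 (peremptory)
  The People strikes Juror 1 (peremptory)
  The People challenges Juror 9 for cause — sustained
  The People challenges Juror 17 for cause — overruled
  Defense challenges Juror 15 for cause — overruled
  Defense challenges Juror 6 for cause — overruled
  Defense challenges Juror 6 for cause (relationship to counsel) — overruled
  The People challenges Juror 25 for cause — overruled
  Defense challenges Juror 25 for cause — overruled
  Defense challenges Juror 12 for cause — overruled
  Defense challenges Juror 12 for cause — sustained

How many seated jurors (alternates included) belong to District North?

3

Removed: #1, #9, #11, #12, #16, #19.
Seated (13 incl. alternates): #2, #3, #4, #5, #6, #7, #8, #10, #13, #14, #15, #17, #18.
Of those, in District North: #4, #6, #7 → 3.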